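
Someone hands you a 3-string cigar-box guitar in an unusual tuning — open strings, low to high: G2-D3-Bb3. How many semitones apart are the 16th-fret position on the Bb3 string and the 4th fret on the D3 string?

Bb3 at fret 16 → D5 (MIDI 74); D3 at fret 4 → Gb3 (MIDI 54).
74 − 54 = 20, so the two pitches are 20 semitones apart, with D5 the higher.

20 semitones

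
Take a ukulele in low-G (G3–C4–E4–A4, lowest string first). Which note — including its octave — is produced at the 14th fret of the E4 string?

E4 is MIDI 64. Adding 14 gives 78, which is F#5.
(Equivalently spelled Gb5.)

F#5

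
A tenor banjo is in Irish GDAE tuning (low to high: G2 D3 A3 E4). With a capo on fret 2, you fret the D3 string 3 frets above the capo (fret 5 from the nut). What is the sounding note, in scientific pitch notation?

The capo raises the open D3 by 2 semitones to E3; fretting 3 more gives D3 + 2 + 3 = D3 + 5 semitones = G3.

G3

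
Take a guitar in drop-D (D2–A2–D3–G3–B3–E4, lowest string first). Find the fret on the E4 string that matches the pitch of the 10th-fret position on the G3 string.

Fret 10 on G3 is MIDI 55 + 10 = 65 (F4). On the E4 string (open MIDI 64), that pitch is 65 − 64 = fret 1.

1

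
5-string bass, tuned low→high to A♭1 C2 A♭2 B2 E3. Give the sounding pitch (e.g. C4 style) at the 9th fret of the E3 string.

D♭4

Each fret is one semitone, so E3 + 9 = D♭4.
(Equivalently spelled C♯4.)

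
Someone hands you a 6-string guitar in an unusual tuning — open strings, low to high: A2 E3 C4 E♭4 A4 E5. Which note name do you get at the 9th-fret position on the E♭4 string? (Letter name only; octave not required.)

C

The open E♭4 string plus 9 semitones: Eb–E–F–Gb–G–Ab–A–Bb–B–C.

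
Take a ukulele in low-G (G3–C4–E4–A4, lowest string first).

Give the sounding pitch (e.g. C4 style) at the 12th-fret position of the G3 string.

The open G3 string plus 12 semitones: G–G#–A–A#–…–F–F#–G.
The walk passes from B into C once, so the octave number goes from 3 to 4.

G4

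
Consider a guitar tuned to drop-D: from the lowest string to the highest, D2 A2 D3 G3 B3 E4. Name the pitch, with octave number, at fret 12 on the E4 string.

The open E4 string plus 12 semitones: E–F–F#–G–…–D–D#–E.
The walk passes from B into C once, so the octave number goes from 4 to 5.

E5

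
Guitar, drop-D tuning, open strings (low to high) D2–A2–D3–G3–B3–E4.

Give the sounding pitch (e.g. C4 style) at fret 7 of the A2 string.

Each fret is one semitone, so A2 + 7 = E3.

E3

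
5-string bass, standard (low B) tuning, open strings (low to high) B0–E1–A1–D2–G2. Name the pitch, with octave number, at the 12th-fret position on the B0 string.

B1

Each fret is one semitone, so B0 + 12 = B1.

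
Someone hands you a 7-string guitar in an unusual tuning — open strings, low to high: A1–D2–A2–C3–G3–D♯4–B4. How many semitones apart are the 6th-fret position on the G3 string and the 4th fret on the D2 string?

19 semitones

G3 at fret 6 → C♯4 (MIDI 61); D2 at fret 4 → F♯2 (MIDI 42).
61 − 42 = 19, so the two pitches are 19 semitones apart, with C♯4 the higher.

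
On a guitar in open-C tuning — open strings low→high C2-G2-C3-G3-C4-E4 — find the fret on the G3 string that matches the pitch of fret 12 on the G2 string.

G2 at fret 12 is G2 + 12 semitones = G3.
The open G3 string is 12 semitones above the open G2, so the same pitch on the G3 string lies at fret 12 − 12 = 0.

0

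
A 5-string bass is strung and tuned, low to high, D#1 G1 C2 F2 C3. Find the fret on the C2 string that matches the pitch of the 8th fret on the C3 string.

C3 at fret 8 is C3 + 8 semitones = G#3.
The open C2 string is 12 semitones below the open C3, so the same pitch on the C2 string lies at fret 8 + 12 = 20.

20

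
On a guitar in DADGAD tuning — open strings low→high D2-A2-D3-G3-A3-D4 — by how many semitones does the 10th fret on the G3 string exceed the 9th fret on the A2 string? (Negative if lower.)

G3 at fret 10 → F4 (MIDI 65); A2 at fret 9 → F#3 (MIDI 54).
65 − 54 = 11, so the two pitches are 11 semitones apart.

11 semitones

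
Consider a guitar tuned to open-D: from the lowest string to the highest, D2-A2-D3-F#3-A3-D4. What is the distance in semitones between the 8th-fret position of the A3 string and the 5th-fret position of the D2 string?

22 semitones

A3 at fret 8 → F4 (MIDI 65); D2 at fret 5 → G2 (MIDI 43).
65 − 43 = 22, so the two pitches are 22 semitones apart, with F4 the higher.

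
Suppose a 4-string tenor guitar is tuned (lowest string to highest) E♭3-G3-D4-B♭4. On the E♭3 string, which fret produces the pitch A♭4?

A♭4 is 17 semitones above the open E♭3 (Eb–E–F–Gb–…–Gb–G–Ab), so it sits at fret 17.

17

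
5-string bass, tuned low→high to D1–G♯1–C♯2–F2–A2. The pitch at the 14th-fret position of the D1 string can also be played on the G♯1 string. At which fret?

D1 at fret 14 is D1 + 14 semitones = E2.
The open G♯1 string is 6 semitones above the open D1, so the same pitch on the G♯1 string lies at fret 14 − 6 = 8.

8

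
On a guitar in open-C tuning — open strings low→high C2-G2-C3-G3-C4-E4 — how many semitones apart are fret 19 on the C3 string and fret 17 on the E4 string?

C3 at fret 19 → G4 (MIDI 67); E4 at fret 17 → A5 (MIDI 81).
67 − 81 = -14, so the two pitches are 14 semitones apart, with A5 the higher.

14 semitones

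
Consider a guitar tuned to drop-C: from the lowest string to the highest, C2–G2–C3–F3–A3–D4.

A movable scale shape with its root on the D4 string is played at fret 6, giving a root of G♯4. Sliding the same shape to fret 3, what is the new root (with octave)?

F4

Moving from fret 6 to fret 3 shifts the root by -3 semitones.
G♯4 down 3 semitones is F4.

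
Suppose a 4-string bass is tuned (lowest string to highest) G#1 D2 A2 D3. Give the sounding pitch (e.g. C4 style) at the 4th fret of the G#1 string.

C2

G#1 is MIDI 32. Adding 4 gives 36, which is C2.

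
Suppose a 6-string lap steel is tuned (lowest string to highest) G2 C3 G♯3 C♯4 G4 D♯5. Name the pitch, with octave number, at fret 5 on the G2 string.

C3

G2 is MIDI 43. Adding 5 gives 48, which is C3.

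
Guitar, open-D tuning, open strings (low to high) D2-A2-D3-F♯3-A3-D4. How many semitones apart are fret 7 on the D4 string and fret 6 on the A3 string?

6 semitones

D4 at fret 7 → A4 (MIDI 69); A3 at fret 6 → D♯4 (MIDI 63).
69 − 63 = 6, so the two pitches are 6 semitones apart, with A4 the higher.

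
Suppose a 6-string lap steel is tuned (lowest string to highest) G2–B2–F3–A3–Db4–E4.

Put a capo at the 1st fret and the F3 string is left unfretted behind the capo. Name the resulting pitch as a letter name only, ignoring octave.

Gb

The capo raises the open F3 by 1 semitone to Gb3; fretting 0 more gives F3 + 1 + 0 = F3 + 1 semitone, landing on Gb.
(Also written F#.)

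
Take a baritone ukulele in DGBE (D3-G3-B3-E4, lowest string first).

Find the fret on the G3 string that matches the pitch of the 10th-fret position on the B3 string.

14

B3 at fret 10 is B3 + 10 semitones = A4.
The open G3 string is 4 semitones below the open B3, so the same pitch on the G3 string lies at fret 10 + 4 = 14.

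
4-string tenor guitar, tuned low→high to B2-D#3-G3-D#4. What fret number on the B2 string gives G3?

8

G3 is 8 semitones above the open B2 (B–C–C#–D–D#–E–F–F#–G), so it sits at fret 8.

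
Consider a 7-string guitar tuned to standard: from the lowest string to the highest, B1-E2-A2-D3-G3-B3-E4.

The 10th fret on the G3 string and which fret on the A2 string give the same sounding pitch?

Fret 10 on G3 is MIDI 55 + 10 = 65 (F4). On the A2 string (open MIDI 45), that pitch is 65 − 45 = fret 20.

20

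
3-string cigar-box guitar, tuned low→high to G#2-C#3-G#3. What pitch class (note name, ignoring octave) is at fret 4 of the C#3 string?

F

Each fret is one semitone, so C#3 + 4 = F.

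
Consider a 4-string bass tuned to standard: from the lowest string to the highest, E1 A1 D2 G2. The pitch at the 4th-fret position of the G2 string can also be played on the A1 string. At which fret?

Fret 4 on G2 is MIDI 43 + 4 = 47 (B2). On the A1 string (open MIDI 33), that pitch is 47 − 33 = fret 14.

14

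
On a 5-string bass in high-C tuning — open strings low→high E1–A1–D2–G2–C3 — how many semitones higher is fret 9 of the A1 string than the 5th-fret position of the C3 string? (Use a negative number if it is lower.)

-11 semitones

A1 at fret 9 → F#2 (MIDI 42); C3 at fret 5 → F3 (MIDI 53).
42 − 53 = -11, so the two pitches are 11 semitones apart.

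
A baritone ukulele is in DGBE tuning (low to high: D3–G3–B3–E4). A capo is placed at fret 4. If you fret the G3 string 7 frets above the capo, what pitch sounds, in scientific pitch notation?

F#4

The capo raises the open G3 by 4 semitones to B3; fretting 7 more gives G3 + 4 + 7 = G3 + 11 semitones = F#4.
(Also written Gb.)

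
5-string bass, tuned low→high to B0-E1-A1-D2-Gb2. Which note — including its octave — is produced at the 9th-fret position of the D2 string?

D2 is MIDI 38. Adding 9 gives 47, which is B2.

B2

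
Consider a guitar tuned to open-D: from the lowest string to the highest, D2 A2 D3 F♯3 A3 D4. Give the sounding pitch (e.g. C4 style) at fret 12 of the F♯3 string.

Each fret is one semitone, so F♯3 + 12 = F♯4.

F♯4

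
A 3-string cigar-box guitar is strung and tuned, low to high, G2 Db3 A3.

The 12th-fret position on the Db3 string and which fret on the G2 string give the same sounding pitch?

18

Db3 at fret 12 is Db3 + 12 semitones = Db4.
The open G2 string is 6 semitones below the open Db3, so the same pitch on the G2 string lies at fret 12 + 6 = 18.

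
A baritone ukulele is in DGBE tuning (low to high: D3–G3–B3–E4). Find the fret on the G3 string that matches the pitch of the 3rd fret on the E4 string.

12

E4 at fret 3 is E4 + 3 semitones = G4.
The open G3 string is 9 semitones below the open E4, so the same pitch on the G3 string lies at fret 3 + 9 = 12.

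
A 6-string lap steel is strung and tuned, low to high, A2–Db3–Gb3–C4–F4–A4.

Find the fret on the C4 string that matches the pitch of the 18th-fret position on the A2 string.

3

Fret 18 on A2 is MIDI 45 + 18 = 63 (Eb4). On the C4 string (open MIDI 60), that pitch is 63 − 60 = fret 3.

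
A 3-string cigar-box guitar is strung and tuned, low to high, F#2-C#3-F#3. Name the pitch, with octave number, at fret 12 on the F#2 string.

F#3

The open F#2 string plus 12 semitones: F#–G–G#–A–…–E–F–F#.
The walk passes from B into C once, so the octave number goes from 2 to 3.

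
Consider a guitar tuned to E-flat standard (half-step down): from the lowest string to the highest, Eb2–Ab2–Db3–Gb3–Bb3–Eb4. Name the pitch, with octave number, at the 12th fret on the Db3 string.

Db4

Each fret is one semitone, so Db3 + 12 = Db4.
(Equivalently spelled C#4.)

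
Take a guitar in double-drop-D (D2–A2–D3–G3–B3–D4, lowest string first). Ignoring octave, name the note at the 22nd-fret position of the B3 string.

The open B3 string plus 22 semitones: B–C–C#–D–…–G–G#–A.

A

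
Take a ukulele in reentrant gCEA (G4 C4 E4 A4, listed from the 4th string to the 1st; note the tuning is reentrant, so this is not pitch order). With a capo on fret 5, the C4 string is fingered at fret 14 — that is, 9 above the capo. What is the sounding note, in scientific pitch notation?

The capo raises the open C4 by 5 semitones to F4; fretting 9 more gives C4 + 5 + 9 = C4 + 14 semitones = D5.

D5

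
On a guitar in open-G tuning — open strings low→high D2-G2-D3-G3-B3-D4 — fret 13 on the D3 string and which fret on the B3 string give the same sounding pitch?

D3 at fret 13 is D3 + 13 semitones = D#4.
The open B3 string is 9 semitones above the open D3, so the same pitch on the B3 string lies at fret 13 − 9 = 4.

4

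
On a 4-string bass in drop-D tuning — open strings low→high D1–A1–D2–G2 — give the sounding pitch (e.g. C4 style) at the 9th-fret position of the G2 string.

E3

The open G2 string plus 9 semitones: G–G#–A–A#–B–C–C#–D–D#–E.
The walk passes from B into C once, so the octave number goes from 2 to 3.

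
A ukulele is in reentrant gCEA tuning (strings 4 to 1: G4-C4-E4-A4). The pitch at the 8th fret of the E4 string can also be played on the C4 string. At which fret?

E4 at fret 8 is E4 + 8 semitones = C5.
The open C4 string is 4 semitones below the open E4, so the same pitch on the C4 string lies at fret 8 + 4 = 12.

12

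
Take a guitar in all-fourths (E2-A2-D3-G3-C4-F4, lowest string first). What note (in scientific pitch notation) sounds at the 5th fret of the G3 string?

C4

G3 is MIDI 55. Adding 5 gives 60, which is C4.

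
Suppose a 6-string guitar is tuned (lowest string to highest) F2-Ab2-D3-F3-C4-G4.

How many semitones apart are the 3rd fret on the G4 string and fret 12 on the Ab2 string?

G4 at fret 3 → Bb4 (MIDI 70); Ab2 at fret 12 → Ab3 (MIDI 56).
70 − 56 = 14, so the two pitches are 14 semitones apart, with Bb4 the higher.

14 semitones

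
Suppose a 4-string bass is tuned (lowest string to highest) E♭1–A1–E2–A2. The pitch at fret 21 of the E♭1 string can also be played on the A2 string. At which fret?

Fret 21 on E♭1 is MIDI 27 + 21 = 48 (C3). On the A2 string (open MIDI 45), that pitch is 48 − 45 = fret 3.

3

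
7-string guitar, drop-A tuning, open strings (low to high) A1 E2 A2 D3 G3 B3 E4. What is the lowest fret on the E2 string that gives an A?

5

From E2, count semitones up the chromatic scale until reaching A: E–F–F#–G–G#–A — 5 steps.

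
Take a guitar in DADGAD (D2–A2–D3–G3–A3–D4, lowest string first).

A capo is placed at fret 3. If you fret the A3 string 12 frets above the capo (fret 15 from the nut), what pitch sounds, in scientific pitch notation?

The capo raises the open A3 by 3 semitones to C4; fretting 12 more gives A3 + 3 + 12 = A3 + 15 semitones = C5.

C5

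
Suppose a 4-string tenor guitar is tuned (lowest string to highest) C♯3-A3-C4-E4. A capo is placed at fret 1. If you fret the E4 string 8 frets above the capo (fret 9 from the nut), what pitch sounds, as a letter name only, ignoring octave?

The capo raises the open E4 by 1 semitone to F4; fretting 8 more gives E4 + 1 + 8 = E4 + 9 semitones, landing on C♯.
(Also written D♭.)

C♯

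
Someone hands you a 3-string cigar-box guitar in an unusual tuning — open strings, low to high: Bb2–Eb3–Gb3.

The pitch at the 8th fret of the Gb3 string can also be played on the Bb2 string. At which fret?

Fret 8 on Gb3 is MIDI 54 + 8 = 62 (D4). On the Bb2 string (open MIDI 46), that pitch is 62 − 46 = fret 16.

16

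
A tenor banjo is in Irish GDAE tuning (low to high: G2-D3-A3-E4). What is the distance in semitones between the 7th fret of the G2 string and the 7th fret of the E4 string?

21 semitones

G2 at fret 7 → D3 (MIDI 50); E4 at fret 7 → B4 (MIDI 71).
50 − 71 = -21, so the two pitches are 21 semitones apart, with B4 the higher.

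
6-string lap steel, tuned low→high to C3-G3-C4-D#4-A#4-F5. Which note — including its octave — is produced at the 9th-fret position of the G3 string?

E4

The open G3 string plus 9 semitones: G–G#–A–A#–B–C–C#–D–D#–E.
The walk passes from B into C once, so the octave number goes from 3 to 4.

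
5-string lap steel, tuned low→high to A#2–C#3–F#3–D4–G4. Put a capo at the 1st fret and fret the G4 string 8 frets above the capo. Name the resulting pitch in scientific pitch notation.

E5

The capo raises the open G4 by 1 semitone to G#4; fretting 8 more gives G4 + 1 + 8 = G4 + 9 semitones = E5.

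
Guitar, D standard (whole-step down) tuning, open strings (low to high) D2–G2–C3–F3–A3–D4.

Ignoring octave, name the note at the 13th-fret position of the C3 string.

The open C3 string plus 13 semitones: C–C#–D–D#–…–B–C–C#.
(Equivalently spelled Db.)

C#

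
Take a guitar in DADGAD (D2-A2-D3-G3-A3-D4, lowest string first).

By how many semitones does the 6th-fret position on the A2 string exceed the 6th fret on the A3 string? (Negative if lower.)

-12 semitones

A2 at fret 6 → D#3 (MIDI 51); A3 at fret 6 → D#4 (MIDI 63).
51 − 63 = -12, so the two pitches are 12 semitones apart.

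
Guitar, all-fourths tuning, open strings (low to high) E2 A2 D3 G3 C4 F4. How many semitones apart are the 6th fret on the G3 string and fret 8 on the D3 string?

3 semitones

G3 at fret 6 → C#4 (MIDI 61); D3 at fret 8 → A#3 (MIDI 58).
61 − 58 = 3, so the two pitches are 3 semitones apart, with C#4 the higher.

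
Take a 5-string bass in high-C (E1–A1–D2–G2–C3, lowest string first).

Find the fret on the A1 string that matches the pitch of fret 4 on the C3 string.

Fret 4 on C3 is MIDI 48 + 4 = 52 (E3). On the A1 string (open MIDI 33), that pitch is 52 − 33 = fret 19.

19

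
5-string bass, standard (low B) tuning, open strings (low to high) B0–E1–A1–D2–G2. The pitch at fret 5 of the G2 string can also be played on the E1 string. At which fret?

20

Fret 5 on G2 is MIDI 43 + 5 = 48 (C3). On the E1 string (open MIDI 28), that pitch is 48 − 28 = fret 20.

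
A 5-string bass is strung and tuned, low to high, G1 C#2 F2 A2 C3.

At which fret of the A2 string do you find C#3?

4

C#3 is 4 semitones above the open A2 (A–A#–B–C–C#), so it sits at fret 4.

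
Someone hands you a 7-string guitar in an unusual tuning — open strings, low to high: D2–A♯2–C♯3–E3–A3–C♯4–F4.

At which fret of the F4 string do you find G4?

2

G4 is 2 semitones above the open F4 (F–F#–G), so it sits at fret 2.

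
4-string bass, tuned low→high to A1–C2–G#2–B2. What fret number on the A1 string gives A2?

12

A2 is 12 semitones above the open A1 (A–A#–B–C–…–G–G#–A), so it sits at fret 12.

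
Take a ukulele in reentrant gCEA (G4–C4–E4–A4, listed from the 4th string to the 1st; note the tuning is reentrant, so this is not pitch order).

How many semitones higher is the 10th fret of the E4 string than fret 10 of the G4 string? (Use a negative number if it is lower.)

-3 semitones

E4 at fret 10 → D5 (MIDI 74); G4 at fret 10 → F5 (MIDI 77).
74 − 77 = -3, so the two pitches are 3 semitones apart.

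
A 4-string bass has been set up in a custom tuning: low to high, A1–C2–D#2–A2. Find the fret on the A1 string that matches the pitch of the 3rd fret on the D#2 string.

D#2 at fret 3 is D#2 + 3 semitones = F#2.
The open A1 string is 6 semitones below the open D#2, so the same pitch on the A1 string lies at fret 3 + 6 = 9.

9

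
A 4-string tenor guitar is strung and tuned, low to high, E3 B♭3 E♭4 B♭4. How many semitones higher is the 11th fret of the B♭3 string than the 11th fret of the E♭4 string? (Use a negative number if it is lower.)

-5 semitones

B♭3 at fret 11 → A4 (MIDI 69); E♭4 at fret 11 → D5 (MIDI 74).
69 − 74 = -5, so the two pitches are 5 semitones apart.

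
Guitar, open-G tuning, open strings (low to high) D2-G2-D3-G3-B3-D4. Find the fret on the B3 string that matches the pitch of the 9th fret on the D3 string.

D3 at fret 9 is D3 + 9 semitones = B3.
The open B3 string is 9 semitones above the open D3, so the same pitch on the B3 string lies at fret 9 − 9 = 0.

0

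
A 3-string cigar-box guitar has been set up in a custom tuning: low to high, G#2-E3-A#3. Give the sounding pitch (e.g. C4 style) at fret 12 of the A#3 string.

A#4

A#3 is MIDI 58. Adding 12 gives 70, which is A#4.
(Equivalently spelled Bb4.)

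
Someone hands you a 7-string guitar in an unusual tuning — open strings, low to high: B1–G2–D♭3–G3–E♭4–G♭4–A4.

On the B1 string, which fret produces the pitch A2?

10

A2 is 10 semitones above the open B1 (B–C–Db–D–…–G–Ab–A), so it sits at fret 10.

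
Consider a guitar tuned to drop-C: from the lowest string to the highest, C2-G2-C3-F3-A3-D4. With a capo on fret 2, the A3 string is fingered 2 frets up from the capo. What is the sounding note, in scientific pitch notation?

C#4

The capo raises the open A3 by 2 semitones to B3; fretting 2 more gives A3 + 2 + 2 = A3 + 4 semitones = C#4.
(Also written Db.)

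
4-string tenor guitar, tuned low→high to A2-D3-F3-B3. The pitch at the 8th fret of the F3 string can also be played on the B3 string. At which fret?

Fret 8 on F3 is MIDI 53 + 8 = 61 (C♯4). On the B3 string (open MIDI 59), that pitch is 61 − 59 = fret 2.

2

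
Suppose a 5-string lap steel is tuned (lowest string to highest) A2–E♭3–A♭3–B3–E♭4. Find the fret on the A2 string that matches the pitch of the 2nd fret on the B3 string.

16

Fret 2 on B3 is MIDI 59 + 2 = 61 (D♭4). On the A2 string (open MIDI 45), that pitch is 61 − 45 = fret 16.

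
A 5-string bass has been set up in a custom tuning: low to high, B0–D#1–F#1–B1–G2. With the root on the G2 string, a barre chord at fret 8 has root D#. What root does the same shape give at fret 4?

B

Moving from fret 8 to fret 4 shifts the root by -4 semitones.
D# down 4 semitones is B.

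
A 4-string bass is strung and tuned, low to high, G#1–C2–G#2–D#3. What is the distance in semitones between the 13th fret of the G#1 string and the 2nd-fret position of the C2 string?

7 semitones

G#1 at fret 13 → A2 (MIDI 45); C2 at fret 2 → D2 (MIDI 38).
45 − 38 = 7, so the two pitches are 7 semitones apart, with A2 the higher.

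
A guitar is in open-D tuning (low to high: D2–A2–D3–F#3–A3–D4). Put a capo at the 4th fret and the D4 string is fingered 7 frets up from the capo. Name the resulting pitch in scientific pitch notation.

C#5

The capo raises the open D4 by 4 semitones to F#4; fretting 7 more gives D4 + 4 + 7 = D4 + 11 semitones = C#5.
(Also written Db.)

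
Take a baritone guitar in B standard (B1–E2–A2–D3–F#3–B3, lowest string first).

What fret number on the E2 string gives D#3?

D#3 is 11 semitones above the open E2 (E–F–F#–G–…–C#–D–D#), so it sits at fret 11.

11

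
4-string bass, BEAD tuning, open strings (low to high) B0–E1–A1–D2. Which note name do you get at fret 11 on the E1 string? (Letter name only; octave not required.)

D♯

The open E1 string plus 11 semitones: E–F–F#–G–…–C#–D–D#.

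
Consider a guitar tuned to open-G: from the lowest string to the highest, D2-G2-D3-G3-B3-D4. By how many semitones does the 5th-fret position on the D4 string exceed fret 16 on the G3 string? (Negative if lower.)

D4 at fret 5 → G4 (MIDI 67); G3 at fret 16 → B4 (MIDI 71).
67 − 71 = -4, so the two pitches are 4 semitones apart.

-4 semitones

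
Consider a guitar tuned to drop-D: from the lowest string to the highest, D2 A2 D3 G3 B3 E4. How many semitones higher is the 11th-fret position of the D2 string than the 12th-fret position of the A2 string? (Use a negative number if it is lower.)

-8 semitones

D2 at fret 11 → C#3 (MIDI 49); A2 at fret 12 → A3 (MIDI 57).
49 − 57 = -8, so the two pitches are 8 semitones apart.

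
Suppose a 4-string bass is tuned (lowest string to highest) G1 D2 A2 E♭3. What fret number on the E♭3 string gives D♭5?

22

D♭5 is 22 semitones above the open E♭3 (Eb–E–F–Gb–…–B–C–Db), so it sits at fret 22.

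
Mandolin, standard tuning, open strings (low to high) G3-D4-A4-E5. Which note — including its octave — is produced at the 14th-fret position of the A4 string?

Each fret is one semitone, so A4 + 14 = B5.

B5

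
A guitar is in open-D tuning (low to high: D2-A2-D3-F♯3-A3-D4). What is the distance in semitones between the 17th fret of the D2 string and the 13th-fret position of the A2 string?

3 semitones

D2 at fret 17 → G3 (MIDI 55); A2 at fret 13 → A♯3 (MIDI 58).
55 − 58 = -3, so the two pitches are 3 semitones apart, with A♯3 the higher.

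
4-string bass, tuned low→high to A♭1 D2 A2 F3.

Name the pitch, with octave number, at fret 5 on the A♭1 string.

D♭2

A♭1 is MIDI 32. Adding 5 gives 37, which is D♭2.
(Equivalently spelled C♯2.)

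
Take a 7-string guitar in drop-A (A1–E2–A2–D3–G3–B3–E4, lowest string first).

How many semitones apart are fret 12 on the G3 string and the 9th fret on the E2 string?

18 semitones

G3 at fret 12 → G4 (MIDI 67); E2 at fret 9 → C#3 (MIDI 49).
67 − 49 = 18, so the two pitches are 18 semitones apart, with G4 the higher.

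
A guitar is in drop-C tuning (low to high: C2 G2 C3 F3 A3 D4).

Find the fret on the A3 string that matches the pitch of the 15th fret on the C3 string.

Fret 15 on C3 is MIDI 48 + 15 = 63 (D♯4). On the A3 string (open MIDI 57), that pitch is 63 − 57 = fret 6.

6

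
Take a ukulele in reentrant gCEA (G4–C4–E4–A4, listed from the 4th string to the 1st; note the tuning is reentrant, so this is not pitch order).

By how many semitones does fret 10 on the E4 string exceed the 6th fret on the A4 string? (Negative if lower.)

E4 at fret 10 → D5 (MIDI 74); A4 at fret 6 → D#5 (MIDI 75).
74 − 75 = -1, so the two pitches are 1 semitone apart.

-1 semitone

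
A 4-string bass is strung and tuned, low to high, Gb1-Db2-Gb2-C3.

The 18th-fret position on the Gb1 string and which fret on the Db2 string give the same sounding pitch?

11

Fret 18 on Gb1 is MIDI 30 + 18 = 48 (C3). On the Db2 string (open MIDI 37), that pitch is 48 − 37 = fret 11.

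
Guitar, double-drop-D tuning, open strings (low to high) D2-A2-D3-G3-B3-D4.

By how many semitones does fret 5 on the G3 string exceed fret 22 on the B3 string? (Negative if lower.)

G3 at fret 5 → C4 (MIDI 60); B3 at fret 22 → A5 (MIDI 81).
60 − 81 = -21, so the two pitches are 21 semitones apart.

-21 semitones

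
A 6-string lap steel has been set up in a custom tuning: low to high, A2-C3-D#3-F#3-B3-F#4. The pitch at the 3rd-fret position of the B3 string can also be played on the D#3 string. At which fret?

B3 at fret 3 is B3 + 3 semitones = D4.
The open D#3 string is 8 semitones below the open B3, so the same pitch on the D#3 string lies at fret 3 + 8 = 11.

11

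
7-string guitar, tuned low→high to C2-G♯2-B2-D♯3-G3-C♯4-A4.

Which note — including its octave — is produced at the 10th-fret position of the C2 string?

Each fret is one semitone, so C2 + 10 = A♯2.

A♯2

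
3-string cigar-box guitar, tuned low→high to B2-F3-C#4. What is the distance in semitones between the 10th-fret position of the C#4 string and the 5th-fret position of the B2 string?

19 semitones

C#4 at fret 10 → B4 (MIDI 71); B2 at fret 5 → E3 (MIDI 52).
71 − 52 = 19, so the two pitches are 19 semitones apart, with B4 the higher.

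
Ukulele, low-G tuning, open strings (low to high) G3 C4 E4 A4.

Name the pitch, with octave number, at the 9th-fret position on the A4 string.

The open A4 string plus 9 semitones: A–A#–B–C–C#–D–D#–E–F–F#.
The walk passes from B into C once, so the octave number goes from 4 to 5.

F#5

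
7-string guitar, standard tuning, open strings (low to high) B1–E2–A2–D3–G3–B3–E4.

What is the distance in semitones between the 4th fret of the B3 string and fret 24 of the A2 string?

B3 at fret 4 → D#4 (MIDI 63); A2 at fret 24 → A4 (MIDI 69).
63 − 69 = -6, so the two pitches are 6 semitones apart, with A4 the higher.

6 semitones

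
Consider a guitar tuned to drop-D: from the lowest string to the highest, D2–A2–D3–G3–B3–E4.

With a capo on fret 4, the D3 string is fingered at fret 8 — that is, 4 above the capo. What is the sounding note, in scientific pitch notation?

A#3

The capo raises the open D3 by 4 semitones to F#3; fretting 4 more gives D3 + 4 + 4 = D3 + 8 semitones = A#3.
(Also written Bb.)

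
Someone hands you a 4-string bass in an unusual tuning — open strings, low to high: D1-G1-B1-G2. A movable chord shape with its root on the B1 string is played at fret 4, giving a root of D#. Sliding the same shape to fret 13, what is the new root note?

Moving from fret 4 to fret 13 shifts the root by 9 semitones.
D# up 9 semitones is C.

C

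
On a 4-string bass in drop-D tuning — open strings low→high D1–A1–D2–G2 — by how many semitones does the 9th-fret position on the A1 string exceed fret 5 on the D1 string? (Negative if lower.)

A1 at fret 9 → F♯2 (MIDI 42); D1 at fret 5 → G1 (MIDI 31).
42 − 31 = 11, so the two pitches are 11 semitones apart.

11 semitones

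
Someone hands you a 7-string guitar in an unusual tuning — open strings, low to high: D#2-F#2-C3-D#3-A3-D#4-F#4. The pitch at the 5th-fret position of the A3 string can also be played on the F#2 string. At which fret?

20

A3 at fret 5 is A3 + 5 semitones = D4.
The open F#2 string is 15 semitones below the open A3, so the same pitch on the F#2 string lies at fret 5 + 15 = 20.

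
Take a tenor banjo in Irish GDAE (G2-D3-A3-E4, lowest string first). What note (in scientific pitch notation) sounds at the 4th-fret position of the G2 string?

Each fret is one semitone, so G2 + 4 = B2.

B2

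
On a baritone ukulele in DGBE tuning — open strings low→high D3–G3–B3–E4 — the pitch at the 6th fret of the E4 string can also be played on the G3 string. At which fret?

Fret 6 on E4 is MIDI 64 + 6 = 70 (A♯4). On the G3 string (open MIDI 55), that pitch is 70 − 55 = fret 15.

15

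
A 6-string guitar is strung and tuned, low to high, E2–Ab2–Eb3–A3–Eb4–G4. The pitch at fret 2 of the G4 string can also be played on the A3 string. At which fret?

Fret 2 on G4 is MIDI 67 + 2 = 69 (A4). On the A3 string (open MIDI 57), that pitch is 69 − 57 = fret 12.

12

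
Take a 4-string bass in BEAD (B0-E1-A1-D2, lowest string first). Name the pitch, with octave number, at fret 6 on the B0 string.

F1

B0 is MIDI 23. Adding 6 gives 29, which is F1.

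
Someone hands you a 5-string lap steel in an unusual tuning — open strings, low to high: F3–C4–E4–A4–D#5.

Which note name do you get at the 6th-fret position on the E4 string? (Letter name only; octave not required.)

A#

The open E4 string plus 6 semitones: E–F–F#–G–G#–A–A#.
(Equivalently spelled Bb.)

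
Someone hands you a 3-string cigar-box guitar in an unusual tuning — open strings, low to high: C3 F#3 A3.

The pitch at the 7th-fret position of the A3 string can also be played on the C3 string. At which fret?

A3 at fret 7 is A3 + 7 semitones = E4.
The open C3 string is 9 semitones below the open A3, so the same pitch on the C3 string lies at fret 7 + 9 = 16.

16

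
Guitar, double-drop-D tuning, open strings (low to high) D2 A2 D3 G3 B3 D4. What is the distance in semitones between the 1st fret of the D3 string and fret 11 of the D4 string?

22 semitones

D3 at fret 1 → D#3 (MIDI 51); D4 at fret 11 → C#5 (MIDI 73).
51 − 73 = -22, so the two pitches are 22 semitones apart, with C#5 the higher.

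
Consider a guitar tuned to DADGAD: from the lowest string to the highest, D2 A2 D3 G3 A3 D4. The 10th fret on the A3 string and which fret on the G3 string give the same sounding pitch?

Fret 10 on A3 is MIDI 57 + 10 = 67 (G4). On the G3 string (open MIDI 55), that pitch is 67 − 55 = fret 12.

12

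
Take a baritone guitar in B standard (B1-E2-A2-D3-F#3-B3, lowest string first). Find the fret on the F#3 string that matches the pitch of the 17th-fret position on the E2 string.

E2 at fret 17 is E2 + 17 semitones = A3.
The open F#3 string is 14 semitones above the open E2, so the same pitch on the F#3 string lies at fret 17 − 14 = 3.

3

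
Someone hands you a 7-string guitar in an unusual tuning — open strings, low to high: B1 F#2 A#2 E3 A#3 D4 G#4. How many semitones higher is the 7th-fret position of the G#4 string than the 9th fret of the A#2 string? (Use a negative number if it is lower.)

20 semitones

G#4 at fret 7 → D#5 (MIDI 75); A#2 at fret 9 → G3 (MIDI 55).
75 − 55 = 20, so the two pitches are 20 semitones apart.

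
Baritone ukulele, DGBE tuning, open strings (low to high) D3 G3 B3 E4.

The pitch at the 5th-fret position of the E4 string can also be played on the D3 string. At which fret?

19

E4 at fret 5 is E4 + 5 semitones = A4.
The open D3 string is 14 semitones below the open E4, so the same pitch on the D3 string lies at fret 5 + 14 = 19.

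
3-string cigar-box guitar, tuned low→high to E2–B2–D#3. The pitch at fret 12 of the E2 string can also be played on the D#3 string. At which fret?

E2 at fret 12 is E2 + 12 semitones = E3.
The open D#3 string is 11 semitones above the open E2, so the same pitch on the D#3 string lies at fret 12 − 11 = 1.

1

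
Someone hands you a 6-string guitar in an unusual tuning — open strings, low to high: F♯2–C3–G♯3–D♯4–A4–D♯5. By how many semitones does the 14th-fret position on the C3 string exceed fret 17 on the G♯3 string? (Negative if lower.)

C3 at fret 14 → D4 (MIDI 62); G♯3 at fret 17 → C♯5 (MIDI 73).
62 − 73 = -11, so the two pitches are 11 semitones apart.

-11 semitones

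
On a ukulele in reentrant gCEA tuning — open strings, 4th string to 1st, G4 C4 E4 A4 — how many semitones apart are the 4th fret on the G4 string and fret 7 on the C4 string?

G4 at fret 4 → B4 (MIDI 71); C4 at fret 7 → G4 (MIDI 67).
71 − 67 = 4, so the two pitches are 4 semitones apart, with B4 the higher.

4 semitones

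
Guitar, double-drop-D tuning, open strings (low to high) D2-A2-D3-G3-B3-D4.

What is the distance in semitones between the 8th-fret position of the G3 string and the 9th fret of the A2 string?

9 semitones

G3 at fret 8 → D♯4 (MIDI 63); A2 at fret 9 → F♯3 (MIDI 54).
63 − 54 = 9, so the two pitches are 9 semitones apart, with D♯4 the higher.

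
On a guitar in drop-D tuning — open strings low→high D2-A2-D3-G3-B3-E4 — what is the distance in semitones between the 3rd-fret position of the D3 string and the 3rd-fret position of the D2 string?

12 semitones

D3 at fret 3 → F3 (MIDI 53); D2 at fret 3 → F2 (MIDI 41).
53 − 41 = 12, so the two pitches are 12 semitones apart, with F3 the higher.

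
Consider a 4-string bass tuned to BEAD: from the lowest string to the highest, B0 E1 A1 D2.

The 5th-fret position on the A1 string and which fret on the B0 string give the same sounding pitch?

Fret 5 on A1 is MIDI 33 + 5 = 38 (D2). On the B0 string (open MIDI 23), that pitch is 38 − 23 = fret 15.

15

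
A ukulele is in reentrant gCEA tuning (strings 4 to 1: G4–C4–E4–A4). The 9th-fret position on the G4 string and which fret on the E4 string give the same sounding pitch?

12

G4 at fret 9 is G4 + 9 semitones = E5.
The open E4 string is 3 semitones below the open G4, so the same pitch on the E4 string lies at fret 9 + 3 = 12.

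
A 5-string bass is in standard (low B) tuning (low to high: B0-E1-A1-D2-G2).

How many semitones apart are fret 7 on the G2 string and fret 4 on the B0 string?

23 semitones

G2 at fret 7 → D3 (MIDI 50); B0 at fret 4 → D♯1 (MIDI 27).
50 − 27 = 23, so the two pitches are 23 semitones apart, with D3 the higher.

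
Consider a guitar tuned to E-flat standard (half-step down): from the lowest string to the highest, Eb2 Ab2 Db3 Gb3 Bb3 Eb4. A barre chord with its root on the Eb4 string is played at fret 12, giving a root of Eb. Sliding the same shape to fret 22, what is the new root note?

Moving from fret 12 to fret 22 shifts the root by 10 semitones.
Eb up 10 semitones is Db.

Db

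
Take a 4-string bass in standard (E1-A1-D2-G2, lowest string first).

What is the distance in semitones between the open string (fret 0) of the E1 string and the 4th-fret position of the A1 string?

E1 at fret 0 → E1 (MIDI 28); A1 at fret 4 → C#2 (MIDI 37).
28 − 37 = -9, so the two pitches are 9 semitones apart, with C#2 the higher.

9 semitones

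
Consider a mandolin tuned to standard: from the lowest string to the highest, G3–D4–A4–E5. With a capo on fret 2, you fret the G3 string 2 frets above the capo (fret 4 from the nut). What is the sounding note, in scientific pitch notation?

B3

The capo raises the open G3 by 2 semitones to A3; fretting 2 more gives G3 + 2 + 2 = G3 + 4 semitones = B3.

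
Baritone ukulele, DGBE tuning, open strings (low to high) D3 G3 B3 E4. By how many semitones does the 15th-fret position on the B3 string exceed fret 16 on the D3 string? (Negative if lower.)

B3 at fret 15 → D5 (MIDI 74); D3 at fret 16 → F#4 (MIDI 66).
74 − 66 = 8, so the two pitches are 8 semitones apart.

8 semitones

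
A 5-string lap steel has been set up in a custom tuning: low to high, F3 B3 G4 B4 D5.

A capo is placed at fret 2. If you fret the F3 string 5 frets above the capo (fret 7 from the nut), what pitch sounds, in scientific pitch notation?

The capo raises the open F3 by 2 semitones to G3; fretting 5 more gives F3 + 2 + 5 = F3 + 7 semitones = C4.

C4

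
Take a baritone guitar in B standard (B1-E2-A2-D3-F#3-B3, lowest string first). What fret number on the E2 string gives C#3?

C#3 is 9 semitones above the open E2 (E–F–F#–G–G#–A–A#–B–C–C#), so it sits at fret 9.

9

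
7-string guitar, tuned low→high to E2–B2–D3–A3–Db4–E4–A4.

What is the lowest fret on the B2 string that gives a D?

From B2, count semitones up the chromatic scale until reaching D: B–C–Db–D — 3 steps.

3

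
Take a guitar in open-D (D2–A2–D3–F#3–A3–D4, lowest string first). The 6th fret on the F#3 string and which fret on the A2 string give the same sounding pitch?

Fret 6 on F#3 is MIDI 54 + 6 = 60 (C4). On the A2 string (open MIDI 45), that pitch is 60 − 45 = fret 15.

15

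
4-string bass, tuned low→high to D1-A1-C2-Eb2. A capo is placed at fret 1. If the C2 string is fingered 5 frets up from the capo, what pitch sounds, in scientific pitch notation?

Gb2

The capo raises the open C2 by 1 semitone to Db2; fretting 5 more gives C2 + 1 + 5 = C2 + 6 semitones = Gb2.
(Also written F#.)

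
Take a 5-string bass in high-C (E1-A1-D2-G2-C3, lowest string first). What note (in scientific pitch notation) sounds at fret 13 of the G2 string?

G#3

Each fret is one semitone, so G2 + 13 = G#3.
(Equivalently spelled Ab3.)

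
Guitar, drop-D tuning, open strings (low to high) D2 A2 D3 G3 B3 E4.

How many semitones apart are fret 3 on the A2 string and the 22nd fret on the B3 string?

33 semitones

A2 at fret 3 → C3 (MIDI 48); B3 at fret 22 → A5 (MIDI 81).
48 − 81 = -33, so the two pitches are 33 semitones apart, with A5 the higher.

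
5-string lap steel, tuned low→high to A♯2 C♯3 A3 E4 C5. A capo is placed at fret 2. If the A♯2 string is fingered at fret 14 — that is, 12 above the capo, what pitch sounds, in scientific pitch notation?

C4

The capo raises the open A♯2 by 2 semitones to C3; fretting 12 more gives A♯2 + 2 + 12 = A♯2 + 14 semitones = C4.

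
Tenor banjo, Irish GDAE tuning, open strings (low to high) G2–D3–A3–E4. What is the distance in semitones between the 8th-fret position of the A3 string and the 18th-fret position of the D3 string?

3 semitones

A3 at fret 8 → F4 (MIDI 65); D3 at fret 18 → G♯4 (MIDI 68).
65 − 68 = -3, so the two pitches are 3 semitones apart, with G♯4 the higher.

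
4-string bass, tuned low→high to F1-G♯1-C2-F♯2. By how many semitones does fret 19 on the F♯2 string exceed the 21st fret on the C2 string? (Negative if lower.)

4 semitones

F♯2 at fret 19 → C♯4 (MIDI 61); C2 at fret 21 → A3 (MIDI 57).
61 − 57 = 4, so the two pitches are 4 semitones apart.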